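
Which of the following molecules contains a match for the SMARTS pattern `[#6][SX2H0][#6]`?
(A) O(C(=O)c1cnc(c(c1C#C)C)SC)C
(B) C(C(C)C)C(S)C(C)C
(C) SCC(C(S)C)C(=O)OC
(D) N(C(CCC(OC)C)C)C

A

[#6][SX2H0][#6] describes an aliphatic sulfur bridging two carbons with no H on the sulfur (a thioether).
(A) contains a methylthio ether (-SCH3), which satisfies every atom and bond constraint.
(B) has a thiol (-SH) but the sulfur has H1, not H0 bridging two carbons.
(C) has a thiol (-SH) but the sulfur has H1, not H0 bridging two carbons.
(D) has a methoxy ether (-OCH3) but the bridging atom is O, not S.
So the answer is (A).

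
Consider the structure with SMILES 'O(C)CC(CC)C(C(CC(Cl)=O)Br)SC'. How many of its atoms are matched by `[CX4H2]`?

3

The query [CX4H2] means: sp3 carbon (X4) with exactly two hydrogens.
Check the 15 heavy atoms by environment: 3× C (H2, X4) → match; 3× C (H1, X4) → no; 1× S (H0, X2) → no; 3× C (H3, X4) → no; 1× Br (H0, X1) → no; 1× O (H0, X2) → no; 1× C (H0, X3) → no; 1× O (H0, X1) → no; 1× Cl (H0, X1) → no.
That gives 3 matching atoms.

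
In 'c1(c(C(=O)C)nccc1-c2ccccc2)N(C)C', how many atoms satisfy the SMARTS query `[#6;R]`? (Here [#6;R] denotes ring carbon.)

11

The query [#6;R] means: carbon that is part of a ring.
Check the 18 heavy atoms by environment: 1× n (aromatic, in 6-ring) → no; 11× c (aromatic, in 6-ring) → match; 1× N (acyclic) → no; 4× C (acyclic) → no; 1× O (acyclic) → no.
That gives 11 matching atoms.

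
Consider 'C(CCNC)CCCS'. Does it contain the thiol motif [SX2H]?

The pattern [SX2H] describes an aliphatic sulfur with two connections, one being H — a thiol.
The molecule carries a thiol (-SH), whose atoms satisfy every constraint of the query, so the pattern matches.

Yes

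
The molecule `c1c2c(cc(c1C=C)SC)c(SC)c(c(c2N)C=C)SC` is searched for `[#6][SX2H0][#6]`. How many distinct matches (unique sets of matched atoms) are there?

[#6][SX2H0][#6] is the SMARTS for a thioether: an aliphatic sulfur bridging two carbons with no H on the sulfur.
The molecule carries 3 separate instances of a methylthio ether (-SCH3) meeting every constraint; each maps to a distinct set of atoms, giving 3 matches.

3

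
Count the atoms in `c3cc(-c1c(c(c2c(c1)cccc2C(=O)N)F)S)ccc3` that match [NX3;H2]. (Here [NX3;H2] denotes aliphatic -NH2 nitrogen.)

1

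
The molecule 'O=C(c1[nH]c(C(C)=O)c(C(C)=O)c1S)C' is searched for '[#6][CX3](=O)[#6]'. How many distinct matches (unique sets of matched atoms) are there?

[#6][CX3](=O)[#6] is the SMARTS for a ketone: a carbonyl carbon (no H) flanked by two carbons.
The molecule carries 3 separate instances of an acetyl/ketone group (-C(=O)CH3) meeting every constraint; each maps to a distinct set of atoms, giving 3 matches.

3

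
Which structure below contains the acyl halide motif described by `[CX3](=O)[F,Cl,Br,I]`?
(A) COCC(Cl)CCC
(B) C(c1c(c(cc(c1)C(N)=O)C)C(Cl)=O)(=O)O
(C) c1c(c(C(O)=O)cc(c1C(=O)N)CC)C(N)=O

[CX3](=O)[F,Cl,Br,I] describes a carbonyl carbon bonded to a halogen (an acyl halide).
(A) has a chloro substituent but the Cl is not on a carbonyl carbon.
(B) contains an acyl chloride (-C(=O)Cl), which satisfies every atom and bond constraint.
(C) has a carboxylic acid group (-C(=O)OH) but the carbonyl is bonded to -OH, not to a halogen.
So the answer is (B).

B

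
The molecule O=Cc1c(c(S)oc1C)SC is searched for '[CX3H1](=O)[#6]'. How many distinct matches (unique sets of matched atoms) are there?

1

[CX3H1](=O)[#6] is the SMARTS for an aldehyde: an sp2 carbon with one H, double-bonded to O and single-bonded to carbon.
Exactly one fragment in the molecule meets all constraints, giving 1 match.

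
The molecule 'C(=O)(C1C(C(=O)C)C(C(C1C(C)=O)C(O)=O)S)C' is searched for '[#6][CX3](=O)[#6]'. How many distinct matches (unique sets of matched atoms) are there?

[#6][CX3](=O)[#6] is the SMARTS for a ketone: a carbonyl carbon (no H) flanked by two carbons.
The molecule carries 3 separate instances of an acetyl/ketone group (-C(=O)CH3) meeting every constraint; each maps to a distinct set of atoms, giving 3 matches.

3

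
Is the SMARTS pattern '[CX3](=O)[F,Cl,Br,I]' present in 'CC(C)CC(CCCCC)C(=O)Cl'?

Yes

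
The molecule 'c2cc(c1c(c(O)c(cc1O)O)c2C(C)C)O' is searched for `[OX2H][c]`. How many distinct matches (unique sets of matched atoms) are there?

4

[OX2H][c] is the SMARTS for a phenol: a hydroxyl oxygen attached to an aromatic carbon.
The molecule carries 4 separate instances of a hydroxyl group (-OH) meeting every constraint; each maps to a distinct set of atoms, giving 4 matches.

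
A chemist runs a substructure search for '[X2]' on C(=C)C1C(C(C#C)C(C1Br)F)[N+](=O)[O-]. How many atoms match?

2

Check the 14 heavy atoms by environment: 5× C (X4) → no; 1× F (X1) → no; 2× C (X2) → match; 1× N (charge +1, X3) → no; 1× O (charge -1, X1) → no; 1× O (X1) → no; 2× C (X3) → no; 1× Br (X1) → no.
That gives 2 matching atoms.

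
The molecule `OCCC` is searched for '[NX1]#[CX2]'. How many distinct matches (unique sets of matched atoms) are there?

[NX1]#[CX2] is the SMARTS for a nitrile: a nitrogen triple-bonded to a two-connected carbon.
No fragment in the molecule satisfies every constraint, giving 0 matches.

0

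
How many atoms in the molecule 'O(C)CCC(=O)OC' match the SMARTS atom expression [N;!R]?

0

The query [N;!R] means: aliphatic nitrogen not in a ring.
Check the 8 heavy atoms by environment: 5× C (acyclic) → no; 3× O (acyclic) → no.
No environment satisfies the query, so 0 matching atoms.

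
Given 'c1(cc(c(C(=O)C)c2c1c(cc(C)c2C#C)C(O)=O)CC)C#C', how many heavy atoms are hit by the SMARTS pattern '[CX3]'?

Check the 23 heavy atoms by environment: 10× c (aromatic, X3) → no; 2× C (X3) → match; 2× O (X1) → no; 1× O (X2) → no; 4× C (X4) → no; 4× C (X2) → no.
That gives 2 matching atoms.

2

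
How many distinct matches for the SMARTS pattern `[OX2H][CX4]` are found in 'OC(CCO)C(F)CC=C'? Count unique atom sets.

2

[OX2H][CX4] is the SMARTS for an aliphatic alcohol: a hydroxyl oxygen bound to an sp3 (X4) carbon.
The molecule carries 2 separate instances of a hydroxyl group (-OH) meeting every constraint; each maps to a distinct set of atoms, giving 2 matches.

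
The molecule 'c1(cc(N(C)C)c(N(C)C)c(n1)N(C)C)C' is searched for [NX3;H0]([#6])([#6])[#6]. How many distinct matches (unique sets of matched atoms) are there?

[NX3;H0]([#6])([#6])[#6] is the SMARTS for a tertiary amine: a trivalent nitrogen with no H, bonded to three carbons.
The molecule carries 3 separate instances of a dimethylamino group (-N(CH3)2) meeting every constraint; each maps to a distinct set of atoms, giving 3 matches.

3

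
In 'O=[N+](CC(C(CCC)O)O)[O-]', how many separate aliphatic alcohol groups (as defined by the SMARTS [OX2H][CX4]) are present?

2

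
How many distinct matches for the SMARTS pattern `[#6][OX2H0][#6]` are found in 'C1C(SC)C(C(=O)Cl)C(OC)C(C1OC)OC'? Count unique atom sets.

3

[#6][OX2H0][#6] is the SMARTS for an ether: an aliphatic oxygen bridging two carbons with no H on the oxygen.
The molecule carries 3 separate instances of a methoxy ether (-OCH3) meeting every constraint; each maps to a distinct set of atoms, giving 3 matches.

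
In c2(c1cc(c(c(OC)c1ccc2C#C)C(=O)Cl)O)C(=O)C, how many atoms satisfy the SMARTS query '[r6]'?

10

The query [r6] means: r6 matches atoms in a six-membered ring.
Check the 21 heavy atoms by environment: 10× c (aromatic, in 6-ring) → match; 6× C (acyclic) → no; 4× O (acyclic) → no; 1× Cl (acyclic) → no.
That gives 10 matching atoms.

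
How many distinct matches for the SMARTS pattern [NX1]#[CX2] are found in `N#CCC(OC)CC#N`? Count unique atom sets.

[NX1]#[CX2] is the SMARTS for a nitrile: a nitrogen triple-bonded to a two-connected carbon.
The molecule carries 2 separate instances of a nitrile (-C#N) meeting every constraint; each maps to a distinct set of atoms, giving 2 matches.

2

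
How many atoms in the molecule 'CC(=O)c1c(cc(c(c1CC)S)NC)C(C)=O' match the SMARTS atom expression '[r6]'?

6

The query [r6] means: r6 matches atoms in a six-membered ring.
Check the 17 heavy atoms by environment: 6× c (aromatic, in 6-ring) → match; 7× C (acyclic) → no; 2× O (acyclic) → no; 1× S (acyclic) → no; 1× N (acyclic) → no.
That gives 6 matching atoms.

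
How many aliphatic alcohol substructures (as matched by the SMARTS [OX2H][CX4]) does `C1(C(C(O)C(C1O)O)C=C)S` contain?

3

[OX2H][CX4] is the SMARTS for an aliphatic alcohol: a hydroxyl oxygen bound to an sp3 (X4) carbon.
The molecule carries 3 separate instances of a hydroxyl group (-OH) meeting every constraint; each maps to a distinct set of atoms, giving 3 matches.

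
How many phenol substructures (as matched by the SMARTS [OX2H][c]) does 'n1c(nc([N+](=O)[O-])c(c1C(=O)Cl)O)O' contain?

2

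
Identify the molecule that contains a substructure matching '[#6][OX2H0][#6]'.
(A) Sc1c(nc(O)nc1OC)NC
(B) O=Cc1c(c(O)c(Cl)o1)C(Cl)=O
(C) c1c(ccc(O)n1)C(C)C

A

[#6][OX2H0][#6] describes an aliphatic oxygen bridging two carbons with no H on the oxygen (an ether).
(A) contains a methoxy ether (-OCH3), which satisfies every atom and bond constraint.
(B) has a hydroxyl group (-OH) but the oxygen has H1, not H0 bridging two carbons.
(C) has a hydroxyl group (-OH) but the oxygen has H1, not H0 bridging two carbons.
So the answer is (A).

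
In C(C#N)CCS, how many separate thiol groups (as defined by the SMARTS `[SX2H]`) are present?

[SX2H] is the SMARTS for a thiol: an aliphatic sulfur with two connections, one being H.
Exactly one fragment in the molecule meets all constraints, giving 1 match.

1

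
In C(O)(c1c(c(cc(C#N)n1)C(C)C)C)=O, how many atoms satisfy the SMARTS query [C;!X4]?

2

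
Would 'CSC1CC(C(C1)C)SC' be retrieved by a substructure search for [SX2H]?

No

The pattern [SX2H] describes an aliphatic sulfur with two connections, one being H — a thiol.
The closest candidate here is a methylthio ether (-SCH3), but the sulfur has H0 (bonded to two carbons), not H1. No other fragment satisfies the full query, so there is no match.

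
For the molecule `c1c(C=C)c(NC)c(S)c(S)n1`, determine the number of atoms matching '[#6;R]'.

The query [#6;R] means: carbon that is part of a ring.
Check the 12 heavy atoms by environment: 1× n (aromatic, in 6-ring) → no; 5× c (aromatic, in 6-ring) → match; 1× N (acyclic) → no; 3× C (acyclic) → no; 2× S (acyclic) → no.
That gives 5 matching atoms.

5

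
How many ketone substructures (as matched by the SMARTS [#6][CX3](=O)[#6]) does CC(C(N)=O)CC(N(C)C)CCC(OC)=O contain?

[#6][CX3](=O)[#6] is the SMARTS for a ketone: a carbonyl carbon (no H) flanked by two carbons.
The molecule has a methyl-ester group (-C(=O)OCH3), but one neighbour of the carbonyl carbon is O, not C; nothing else fits, so there are 0 matches.

0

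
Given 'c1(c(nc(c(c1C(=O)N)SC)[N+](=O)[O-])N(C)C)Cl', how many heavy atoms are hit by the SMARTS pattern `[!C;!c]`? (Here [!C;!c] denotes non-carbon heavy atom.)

Check the 18 heavy atoms by environment: 1× n (aromatic) → match; 5× c (aromatic) → no; 4× C → no; 2× O → match; 2× N → match; 1× Cl → match; 1× N (charge +1) → match; 1× O (charge -1) → match; 1× S → match.
Summing the matching environments: 1 + 2 + 2 + 1 + 1 + 1 + 1 = 9 matching atoms.

9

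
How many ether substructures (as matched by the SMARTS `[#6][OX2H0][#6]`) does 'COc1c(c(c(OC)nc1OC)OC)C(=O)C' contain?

4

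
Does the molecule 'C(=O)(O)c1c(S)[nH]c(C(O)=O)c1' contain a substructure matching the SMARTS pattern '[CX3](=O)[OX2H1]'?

Yes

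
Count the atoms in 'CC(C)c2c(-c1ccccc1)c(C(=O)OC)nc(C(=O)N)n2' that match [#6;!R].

6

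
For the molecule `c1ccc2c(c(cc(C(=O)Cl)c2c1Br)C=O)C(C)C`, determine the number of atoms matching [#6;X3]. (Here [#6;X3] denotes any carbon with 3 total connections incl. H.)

The query [#6;X3] means: any carbon (aromatic or not) with three total connections.
Check the 19 heavy atoms by environment: 10× c (aromatic, X3) → match; 1× Br (X1) → no; 3× C (X4) → no; 2× C (X3) → match; 2× O (X1) → no; 1× Cl (X1) → no.
Summing the matching environments: 10 + 2 = 12 matching atoms.

12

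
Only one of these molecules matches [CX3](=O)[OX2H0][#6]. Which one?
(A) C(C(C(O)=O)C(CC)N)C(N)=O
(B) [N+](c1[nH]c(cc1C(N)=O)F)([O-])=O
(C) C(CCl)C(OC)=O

[CX3](=O)[OX2H0][#6] describes a carbonyl carbon bonded to an oxygen that is itself bonded to carbon (no H on that O) (an ester).
(A) has a carboxylic acid group (-C(=O)OH) but the singly-bonded O carries H (OX2H1, not H0).
(B) has a primary amide (-C(=O)NH2) but the carbonyl is bonded to N, not to an O-C linkage.
(C) contains a methyl-ester group (-C(=O)OCH3), which satisfies every atom and bond constraint.
So the answer is (C).

C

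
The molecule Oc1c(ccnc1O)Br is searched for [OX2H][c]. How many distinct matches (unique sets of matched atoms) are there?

2

[OX2H][c] is the SMARTS for a phenol: a hydroxyl oxygen attached to an aromatic carbon.
The molecule carries 2 separate instances of a hydroxyl group (-OH) meeting every constraint; each maps to a distinct set of atoms, giving 2 matches.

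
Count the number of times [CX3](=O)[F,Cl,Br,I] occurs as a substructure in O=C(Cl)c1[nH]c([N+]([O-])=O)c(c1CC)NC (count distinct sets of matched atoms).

1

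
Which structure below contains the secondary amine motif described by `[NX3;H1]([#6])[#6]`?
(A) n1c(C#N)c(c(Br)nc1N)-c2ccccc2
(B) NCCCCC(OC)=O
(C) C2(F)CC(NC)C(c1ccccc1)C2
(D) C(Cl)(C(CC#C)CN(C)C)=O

C

[NX3;H1]([#6])[#6] describes a trivalent nitrogen with one H, bonded to two carbons (a secondary amine).
(A) has a primary amino group (-NH2) but the nitrogen has H2 and only one carbon neighbour.
(B) has a primary amino group (-NH2) but the nitrogen has H2 and only one carbon neighbour.
(C) contains an N-methylamino group (-NHCH3), which satisfies every atom and bond constraint.
(D) has a dimethylamino group (-N(CH3)2) but the nitrogen has H0, not H1.
So the answer is (C).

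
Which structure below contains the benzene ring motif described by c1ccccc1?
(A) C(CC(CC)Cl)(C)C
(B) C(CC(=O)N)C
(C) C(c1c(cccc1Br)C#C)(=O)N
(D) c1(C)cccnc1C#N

c1ccccc1 describes six aromatic carbons in a ring (a benzene ring).
(A) has a methyl group (-CH3) but no six-membered all-carbon aromatic ring is present.
(B) has a methyl group (-CH3) but no six-membered all-carbon aromatic ring is present.
(C) contains the required atom environment, so the pattern matches.
(D) has a methyl group (-CH3) but no six-membered all-carbon aromatic ring is present.
So the answer is (C).

C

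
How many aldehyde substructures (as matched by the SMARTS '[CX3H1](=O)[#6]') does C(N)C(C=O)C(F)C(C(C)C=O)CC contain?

2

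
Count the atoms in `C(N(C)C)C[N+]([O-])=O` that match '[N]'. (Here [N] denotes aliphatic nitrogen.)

The query [N] means: uppercase N matches aliphatic (non-aromatic) nitrogen only.
Check the 8 heavy atoms by environment: 4× C → no; 1× N → match; 1× N (charge +1) → match; 1× O (charge -1) → no; 1× O → no.
Summing the matching environments: 1 + 1 = 2 matching atoms.

2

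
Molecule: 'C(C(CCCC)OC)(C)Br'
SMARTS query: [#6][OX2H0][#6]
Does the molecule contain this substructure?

The pattern [#6][OX2H0][#6] describes an aliphatic oxygen bridging two carbons with no H on the oxygen — an ether.
The molecule carries a methoxy ether (-OCH3), whose atoms satisfy every constraint of the query, so the pattern matches.

Yes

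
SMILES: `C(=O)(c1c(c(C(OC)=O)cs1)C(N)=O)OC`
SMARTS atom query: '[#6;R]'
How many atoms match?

The query [#6;R] means: carbon that is part of a ring.
Check the 16 heavy atoms by environment: 1× s (aromatic, in 5-ring) → no; 4× c (aromatic, in 5-ring) → match; 5× C (acyclic) → no; 5× O (acyclic) → no; 1× N (acyclic) → no.
That gives 4 matching atoms.

4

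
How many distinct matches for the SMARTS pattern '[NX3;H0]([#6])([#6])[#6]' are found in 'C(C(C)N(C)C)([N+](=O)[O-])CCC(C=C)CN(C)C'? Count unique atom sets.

[NX3;H0]([#6])([#6])[#6] is the SMARTS for a tertiary amine: a trivalent nitrogen with no H, bonded to three carbons.
The molecule carries 2 separate instances of a dimethylamino group (-N(CH3)2) meeting every constraint; each maps to a distinct set of atoms, giving 2 matches.

2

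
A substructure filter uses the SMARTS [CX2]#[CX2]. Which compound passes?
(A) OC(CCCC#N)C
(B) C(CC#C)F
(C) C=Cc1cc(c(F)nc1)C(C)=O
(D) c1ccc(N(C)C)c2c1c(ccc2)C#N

B

[CX2]#[CX2] describes a carbon-carbon triple bond (an alkyne).
(A) has a nitrile (-C#N) but the triple bond is C#N, not C#C.
(B) contains an ethynyl group (-C#CH), which satisfies every atom and bond constraint.
(C) has a vinyl group (-CH=CH2) but the C=C is a double bond; both carbons are CX3, not CX2.
(D) has a nitrile (-C#N) but the triple bond is C#N, not C#C.
So the answer is (B).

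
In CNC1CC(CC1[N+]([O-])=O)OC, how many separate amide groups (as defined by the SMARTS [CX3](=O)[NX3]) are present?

[CX3](=O)[NX3] is the SMARTS for an amide: a carbonyl carbon bonded to a trivalent nitrogen.
No fragment in the molecule satisfies every constraint, giving 0 matches.

0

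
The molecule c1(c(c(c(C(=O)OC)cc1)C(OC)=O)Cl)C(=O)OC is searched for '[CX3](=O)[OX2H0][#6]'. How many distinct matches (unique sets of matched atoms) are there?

3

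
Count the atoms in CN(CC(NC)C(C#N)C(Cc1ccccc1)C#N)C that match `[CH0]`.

2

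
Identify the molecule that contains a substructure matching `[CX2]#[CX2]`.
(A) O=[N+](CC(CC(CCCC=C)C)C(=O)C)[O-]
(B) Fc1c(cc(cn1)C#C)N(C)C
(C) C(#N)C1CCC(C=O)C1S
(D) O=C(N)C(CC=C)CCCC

[CX2]#[CX2] describes a carbon-carbon triple bond (an alkyne).
(A) has a vinyl group (-CH=CH2) but the C=C is a double bond; both carbons are CX3, not CX2.
(B) contains an ethynyl group (-C#CH), which satisfies every atom and bond constraint.
(C) has a nitrile (-C#N) but the triple bond is C#N, not C#C.
(D) has a vinyl group (-CH=CH2) but the C=C is a double bond; both carbons are CX3, not CX2.
So the answer is (B).

B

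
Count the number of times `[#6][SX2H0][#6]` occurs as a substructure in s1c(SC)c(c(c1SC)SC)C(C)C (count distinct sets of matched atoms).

3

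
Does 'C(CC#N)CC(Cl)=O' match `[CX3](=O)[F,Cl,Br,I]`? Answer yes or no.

Yes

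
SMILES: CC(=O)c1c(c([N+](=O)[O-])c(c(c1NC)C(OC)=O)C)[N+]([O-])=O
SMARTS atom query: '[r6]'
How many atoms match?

6

Check the 22 heavy atoms by environment: 6× c (aromatic, in 6-ring) → match; 6× C (acyclic) → no; 5× O (acyclic) → no; 2× N (charge +1, acyclic) → no; 2× O (charge -1, acyclic) → no; 1× N (acyclic) → no.
That gives 6 matching atoms.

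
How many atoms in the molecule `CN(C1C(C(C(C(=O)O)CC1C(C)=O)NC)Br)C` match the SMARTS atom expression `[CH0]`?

2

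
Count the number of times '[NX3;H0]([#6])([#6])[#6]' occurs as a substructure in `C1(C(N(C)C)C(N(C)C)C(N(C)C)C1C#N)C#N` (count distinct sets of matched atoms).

3

[NX3;H0]([#6])([#6])[#6] is the SMARTS for a tertiary amine: a trivalent nitrogen with no H, bonded to three carbons.
The molecule carries 3 separate instances of a dimethylamino group (-N(CH3)2) meeting every constraint; each maps to a distinct set of atoms, giving 3 matches.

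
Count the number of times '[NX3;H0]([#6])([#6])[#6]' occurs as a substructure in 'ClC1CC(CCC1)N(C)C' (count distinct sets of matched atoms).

1

[NX3;H0]([#6])([#6])[#6] is the SMARTS for a tertiary amine: a trivalent nitrogen with no H, bonded to three carbons.
Exactly one fragment in the molecule meets all constraints, giving 1 match.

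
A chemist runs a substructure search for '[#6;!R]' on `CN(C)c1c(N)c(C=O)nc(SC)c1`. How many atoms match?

4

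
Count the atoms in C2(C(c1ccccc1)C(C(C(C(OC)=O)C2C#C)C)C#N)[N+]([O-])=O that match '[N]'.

2

The query [N] means: uppercase N matches aliphatic (non-aromatic) nitrogen only.
Check the 24 heavy atoms by environment: 12× C → no; 1× N (charge +1) → match; 1× O (charge -1) → no; 3× O → no; 1× N → match; 6× c (aromatic) → no.
Summing the matching environments: 1 + 1 = 2 matching atoms.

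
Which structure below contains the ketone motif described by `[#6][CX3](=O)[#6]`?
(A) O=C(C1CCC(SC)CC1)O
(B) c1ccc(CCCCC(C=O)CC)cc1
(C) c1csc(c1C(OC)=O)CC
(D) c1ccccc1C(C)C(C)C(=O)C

[#6][CX3](=O)[#6] describes a carbonyl carbon (no H) flanked by two carbons (a ketone).
(A) has a carboxylic acid group (-C(=O)OH) but one neighbour of the carbonyl carbon is O, not C.
(B) has an aldehyde (-CHO) but the carbonyl carbon has H1, so it is not flanked by two carbons.
(C) has a methyl-ester group (-C(=O)OCH3) but one neighbour of the carbonyl carbon is O, not C.
(D) contains an acetyl/ketone group (-C(=O)CH3), which satisfies every atom and bond constraint.
So the answer is (D).

D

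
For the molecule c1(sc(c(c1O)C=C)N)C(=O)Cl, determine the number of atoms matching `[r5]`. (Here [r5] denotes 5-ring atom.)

5

Check the 12 heavy atoms by environment: 1× s (aromatic, in 5-ring) → match; 4× c (aromatic, in 5-ring) → match; 3× C (acyclic) → no; 1× N (acyclic) → no; 2× O (acyclic) → no; 1× Cl (acyclic) → no.
Summing the matching environments: 1 + 4 = 5 matching atoms.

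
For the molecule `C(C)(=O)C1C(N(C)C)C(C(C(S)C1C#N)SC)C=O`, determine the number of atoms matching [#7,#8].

Check the 19 heavy atoms by environment: 13× C → no; 2× N → match; 2× O → match; 2× S → no.
Summing the matching environments: 2 + 2 = 4 matching atoms.

4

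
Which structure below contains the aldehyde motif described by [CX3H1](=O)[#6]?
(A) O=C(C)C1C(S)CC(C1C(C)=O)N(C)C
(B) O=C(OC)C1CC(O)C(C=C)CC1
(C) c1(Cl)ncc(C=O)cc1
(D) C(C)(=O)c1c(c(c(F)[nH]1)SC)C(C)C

[CX3H1](=O)[#6] describes an sp2 carbon with one H, double-bonded to O and single-bonded to carbon (an aldehyde).
(A) has an acetyl/ketone group (-C(=O)CH3) but the carbonyl carbon has H0 (two carbon neighbours), not H1.
(B) has a methyl-ester group (-C(=O)OCH3) but the carbonyl carbon has H0, not H1.
(C) contains an aldehyde (-CHO), which satisfies every atom and bond constraint.
(D) has an acetyl/ketone group (-C(=O)CH3) but the carbonyl carbon has H0 (two carbon neighbours), not H1.
So the answer is (C).

C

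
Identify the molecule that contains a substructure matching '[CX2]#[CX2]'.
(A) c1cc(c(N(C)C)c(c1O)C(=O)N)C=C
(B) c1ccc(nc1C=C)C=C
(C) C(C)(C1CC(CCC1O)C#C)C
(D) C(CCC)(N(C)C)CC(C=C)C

[CX2]#[CX2] describes a carbon-carbon triple bond (an alkyne).
(A) has a vinyl group (-CH=CH2) but the C=C is a double bond; both carbons are CX3, not CX2.
(B) has a vinyl group (-CH=CH2) but the C=C is a double bond; both carbons are CX3, not CX2.
(C) contains an ethynyl group (-C#CH), which satisfies every atom and bond constraint.
(D) has a vinyl group (-CH=CH2) but the C=C is a double bond; both carbons are CX3, not CX2.
So the answer is (C).

C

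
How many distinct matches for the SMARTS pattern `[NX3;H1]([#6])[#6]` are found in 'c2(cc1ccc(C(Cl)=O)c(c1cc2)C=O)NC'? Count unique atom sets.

1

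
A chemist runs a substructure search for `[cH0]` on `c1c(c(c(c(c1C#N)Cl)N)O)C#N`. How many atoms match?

The query [cH0] means: aromatic carbon with no attached hydrogen (substituted or ring-fusion).
Check the 13 heavy atoms by environment: 5× c (aromatic, H0) → match; 1× c (aromatic, H1) → no; 2× C (H0) → no; 2× N (H0) → no; 1× O (H1) → no; 1× Cl (H0) → no; 1× N (H2) → no.
That gives 5 matching atoms.

5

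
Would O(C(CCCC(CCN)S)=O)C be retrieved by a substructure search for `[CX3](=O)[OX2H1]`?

The pattern [CX3](=O)[OX2H1] describes an sp2 carbon double-bonded to O and single-bonded to an -OH oxygen — a carboxylic acid.
The closest candidate here is a methyl-ester group (-C(=O)OCH3), but the singly-bonded O has no H (OX2H0, not OX2H1). No other fragment satisfies the full query, so there is no match.

No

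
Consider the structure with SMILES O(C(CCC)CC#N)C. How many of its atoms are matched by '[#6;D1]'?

2

The query [#6;D1] means: carbon bonded to exactly one heavy atom.
Check the 9 heavy atoms by environment: 4× C (D2) → no; 1× C (D3) → no; 1× N (D1) → no; 1× O (D2) → no; 2× C (D1) → match.
That gives 2 matching atoms.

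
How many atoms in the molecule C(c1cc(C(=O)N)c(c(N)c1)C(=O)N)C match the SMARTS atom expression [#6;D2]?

3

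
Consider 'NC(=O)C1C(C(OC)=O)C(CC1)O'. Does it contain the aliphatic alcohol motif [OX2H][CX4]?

The pattern [OX2H][CX4] describes a hydroxyl oxygen bound to an sp3 (X4) carbon — an aliphatic alcohol.
The molecule carries a hydroxyl group (-OH), whose atoms satisfy every constraint of the query, so the pattern matches.

Yes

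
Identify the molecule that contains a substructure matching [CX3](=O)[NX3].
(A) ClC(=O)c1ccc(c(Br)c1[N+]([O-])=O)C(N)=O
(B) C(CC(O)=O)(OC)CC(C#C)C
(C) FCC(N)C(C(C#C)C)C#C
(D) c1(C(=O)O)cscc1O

A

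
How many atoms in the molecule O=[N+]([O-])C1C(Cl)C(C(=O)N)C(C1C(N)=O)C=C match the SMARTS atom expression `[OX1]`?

4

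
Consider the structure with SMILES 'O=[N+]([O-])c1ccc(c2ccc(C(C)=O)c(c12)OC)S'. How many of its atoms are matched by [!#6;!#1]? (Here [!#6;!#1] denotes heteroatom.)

6

Check the 19 heavy atoms by environment: 10× c (aromatic) → no; 1× N (charge +1) → match; 1× O (charge -1) → match; 3× O → match; 3× C → no; 1× S → match.
Summing the matching environments: 1 + 1 + 3 + 1 = 6 matching atoms.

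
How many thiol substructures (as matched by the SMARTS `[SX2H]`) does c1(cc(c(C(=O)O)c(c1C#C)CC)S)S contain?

2

[SX2H] is the SMARTS for a thiol: an aliphatic sulfur with two connections, one being H.
The molecule carries 2 separate instances of a thiol (-SH) meeting every constraint; each maps to a distinct set of atoms, giving 2 matches.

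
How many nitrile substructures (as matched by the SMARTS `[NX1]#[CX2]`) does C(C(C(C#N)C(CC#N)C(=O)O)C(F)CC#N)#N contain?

4

[NX1]#[CX2] is the SMARTS for a nitrile: a nitrogen triple-bonded to a two-connected carbon.
The molecule carries 4 separate instances of a nitrile (-C#N) meeting every constraint; each maps to a distinct set of atoms, giving 4 matches.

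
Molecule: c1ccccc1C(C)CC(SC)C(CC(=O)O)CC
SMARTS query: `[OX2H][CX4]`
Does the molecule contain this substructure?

No

The pattern [OX2H][CX4] describes a hydroxyl oxygen bound to an sp3 (X4) carbon — an aliphatic alcohol.
The closest candidate here is a carboxylic acid group (-C(=O)OH), but the -OH is on a CX3 carbonyl carbon, not a CX4 carbon. No other fragment satisfies the full query, so there is no match.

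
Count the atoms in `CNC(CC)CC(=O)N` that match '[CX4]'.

The query [CX4] means: C with X4: aliphatic carbon with exactly 4 total connections (bonds + H).
Check the 9 heavy atoms by environment: 5× C (X4) → match; 1× C (X3) → no; 1× O (X1) → no; 2× N (X3) → no.
That gives 5 matching atoms.

5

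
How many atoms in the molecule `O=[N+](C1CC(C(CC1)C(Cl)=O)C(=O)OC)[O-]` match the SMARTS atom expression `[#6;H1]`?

3

The query [#6;H1] means: any carbon bearing exactly one hydrogen.
Check the 16 heavy atoms by environment: 3× C (H2) → no; 3× C (H1) → match; 2× C (H0) → no; 4× O (H0) → no; 1× C (H3) → no; 1× N (charge +1, H0) → no; 1× O (charge -1, H0) → no; 1× Cl (H0) → no.
That gives 3 matching atoms.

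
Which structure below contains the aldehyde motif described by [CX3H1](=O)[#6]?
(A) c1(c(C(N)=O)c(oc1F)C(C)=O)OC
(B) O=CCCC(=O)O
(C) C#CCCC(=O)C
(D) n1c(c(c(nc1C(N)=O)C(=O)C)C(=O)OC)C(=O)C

[CX3H1](=O)[#6] describes an sp2 carbon with one H, double-bonded to O and single-bonded to carbon (an aldehyde).
(A) has an acetyl/ketone group (-C(=O)CH3) but the carbonyl carbon has H0 (two carbon neighbours), not H1.
(B) contains an aldehyde (-CHO), which satisfies every atom and bond constraint.
(C) has an acetyl/ketone group (-C(=O)CH3) but the carbonyl carbon has H0 (two carbon neighbours), not H1.
(D) has an acetyl/ketone group (-C(=O)CH3) but the carbonyl carbon has H0 (two carbon neighbours), not H1.
So the answer is (B).

B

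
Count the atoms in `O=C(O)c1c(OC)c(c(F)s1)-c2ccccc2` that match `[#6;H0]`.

6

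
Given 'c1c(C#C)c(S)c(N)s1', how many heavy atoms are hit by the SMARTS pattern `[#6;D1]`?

The query [#6;D1] means: carbon bonded to exactly one heavy atom.
Check the 9 heavy atoms by environment: 1× s (aromatic, D2) → no; 1× c (aromatic, D2) → no; 3× c (aromatic, D3) → no; 1× S (D1) → no; 1× N (D1) → no; 1× C (D2) → no; 1× C (D1) → match.
That gives 1 matching atom.

1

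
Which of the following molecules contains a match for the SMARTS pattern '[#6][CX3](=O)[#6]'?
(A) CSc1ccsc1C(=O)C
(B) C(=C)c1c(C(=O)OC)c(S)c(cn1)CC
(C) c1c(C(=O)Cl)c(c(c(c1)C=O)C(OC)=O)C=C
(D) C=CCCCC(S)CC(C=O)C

A

[#6][CX3](=O)[#6] describes a carbonyl carbon (no H) flanked by two carbons (a ketone).
(A) contains an acetyl/ketone group (-C(=O)CH3), which satisfies every atom and bond constraint.
(B) has a methyl-ester group (-C(=O)OCH3) but one neighbour of the carbonyl carbon is O, not C.
(C) has an aldehyde (-CHO) but the carbonyl carbon has H1, so it is not flanked by two carbons.
(D) has an aldehyde (-CHO) but the carbonyl carbon has H1, so it is not flanked by two carbons.
So the answer is (A).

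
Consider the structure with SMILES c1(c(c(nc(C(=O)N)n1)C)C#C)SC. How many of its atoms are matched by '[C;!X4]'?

The query [C;!X4] means: aliphatic carbon that does not have four total connections.
Check the 14 heavy atoms by environment: 2× n (aromatic, X2) → no; 4× c (aromatic, X3) → no; 2× C (X4) → no; 1× C (X3) → match; 1× O (X1) → no; 1× N (X3) → no; 1× S (X2) → no; 2× C (X2) → match.
Summing the matching environments: 1 + 2 = 3 matching atoms.

3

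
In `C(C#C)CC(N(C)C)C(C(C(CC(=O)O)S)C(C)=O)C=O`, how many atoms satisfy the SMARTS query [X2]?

4

The query [X2] means: any atom with exactly two total connections (bonds + H).
Check the 21 heavy atoms by environment: 10× C (X4) → no; 3× C (X3) → no; 3× O (X1) → no; 1× O (X2) → match; 1× S (X2) → match; 2× C (X2) → match; 1× N (X3) → no.
Summing the matching environments: 1 + 1 + 2 = 4 matching atoms.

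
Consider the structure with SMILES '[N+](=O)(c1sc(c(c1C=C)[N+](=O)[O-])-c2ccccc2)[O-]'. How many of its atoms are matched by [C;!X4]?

Check the 19 heavy atoms by environment: 1× s (aromatic, X2) → no; 10× c (aromatic, X3) → no; 2× N (charge +1, X3) → no; 2× O (charge -1, X1) → no; 2× O (X1) → no; 2× C (X3) → match.
That gives 2 matching atoms.

2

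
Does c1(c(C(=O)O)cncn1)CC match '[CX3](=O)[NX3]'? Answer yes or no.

No

The pattern [CX3](=O)[NX3] describes a carbonyl carbon bonded to a trivalent nitrogen — an amide.
The closest candidate here is a carboxylic acid group (-C(=O)OH), but the carbonyl is bonded to O, not to an NX3 nitrogen. No other fragment satisfies the full query, so there is no match.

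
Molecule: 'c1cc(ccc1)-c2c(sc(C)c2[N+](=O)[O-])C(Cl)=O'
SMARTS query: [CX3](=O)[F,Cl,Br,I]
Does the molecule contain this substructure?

Yes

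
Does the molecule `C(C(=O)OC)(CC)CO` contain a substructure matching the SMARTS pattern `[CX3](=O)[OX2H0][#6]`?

Yes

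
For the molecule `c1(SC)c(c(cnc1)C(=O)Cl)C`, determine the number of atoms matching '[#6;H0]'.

4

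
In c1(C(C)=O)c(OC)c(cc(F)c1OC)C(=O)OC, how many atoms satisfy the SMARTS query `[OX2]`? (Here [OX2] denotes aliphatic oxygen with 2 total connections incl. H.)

3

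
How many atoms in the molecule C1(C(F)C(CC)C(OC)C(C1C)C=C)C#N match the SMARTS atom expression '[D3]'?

The query [D3] means: atom with exactly three heavy-atom neighbours.
Check the 16 heavy atoms by environment: 6× C (D3) → match; 4× C (D1) → no; 1× O (D2) → no; 3× C (D2) → no; 1× N (D1) → no; 1× F (D1) → no.
That gives 6 matching atoms.

6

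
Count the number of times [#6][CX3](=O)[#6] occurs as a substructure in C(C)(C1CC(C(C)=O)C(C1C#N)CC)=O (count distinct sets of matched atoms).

2

[#6][CX3](=O)[#6] is the SMARTS for a ketone: a carbonyl carbon (no H) flanked by two carbons.
The molecule carries 2 separate instances of an acetyl/ketone group (-C(=O)CH3) meeting every constraint; each maps to a distinct set of atoms, giving 2 matches.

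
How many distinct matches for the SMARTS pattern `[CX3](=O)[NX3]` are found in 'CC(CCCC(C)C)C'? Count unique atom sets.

0

[CX3](=O)[NX3] is the SMARTS for an amide: a carbonyl carbon bonded to a trivalent nitrogen.
No fragment in the molecule satisfies every constraint, giving 0 matches.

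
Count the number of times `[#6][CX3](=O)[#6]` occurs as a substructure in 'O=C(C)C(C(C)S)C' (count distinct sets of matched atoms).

[#6][CX3](=O)[#6] is the SMARTS for a ketone: a carbonyl carbon (no H) flanked by two carbons.
Exactly one fragment in the molecule meets all constraints, giving 1 match.

1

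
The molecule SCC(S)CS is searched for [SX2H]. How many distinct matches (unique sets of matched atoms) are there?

[SX2H] is the SMARTS for a thiol: an aliphatic sulfur with two connections, one being H.
The molecule carries 3 separate instances of a thiol (-SH) meeting every constraint; each maps to a distinct set of atoms, giving 3 matches.

3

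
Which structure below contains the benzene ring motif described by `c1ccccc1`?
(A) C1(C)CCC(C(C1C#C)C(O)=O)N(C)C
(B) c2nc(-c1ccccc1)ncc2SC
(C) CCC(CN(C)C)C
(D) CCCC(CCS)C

B

c1ccccc1 describes six aromatic carbons in a ring (a benzene ring).
(A) has a methyl group (-CH3) but no six-membered all-carbon aromatic ring is present.
(B) contains a phenyl ring, which satisfies every atom and bond constraint.
(C) has a methyl group (-CH3) but no six-membered all-carbon aromatic ring is present.
(D) has a methyl group (-CH3) but no six-membered all-carbon aromatic ring is present.
So the answer is (B).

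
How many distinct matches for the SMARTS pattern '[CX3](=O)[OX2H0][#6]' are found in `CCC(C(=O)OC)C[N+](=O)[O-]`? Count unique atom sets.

1

[CX3](=O)[OX2H0][#6] is the SMARTS for an ester: a carbonyl carbon bonded to an oxygen that is itself bonded to carbon (no H on that O).
Exactly one fragment in the molecule meets all constraints, giving 1 match.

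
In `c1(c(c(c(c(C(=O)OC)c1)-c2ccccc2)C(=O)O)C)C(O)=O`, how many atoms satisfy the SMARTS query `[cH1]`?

6

Check the 23 heavy atoms by environment: 6× c (aromatic, H0) → no; 6× c (aromatic, H1) → match; 3× C (H0) → no; 4× O (H0) → no; 2× C (H3) → no; 2× O (H1) → no.
That gives 6 matching atoms.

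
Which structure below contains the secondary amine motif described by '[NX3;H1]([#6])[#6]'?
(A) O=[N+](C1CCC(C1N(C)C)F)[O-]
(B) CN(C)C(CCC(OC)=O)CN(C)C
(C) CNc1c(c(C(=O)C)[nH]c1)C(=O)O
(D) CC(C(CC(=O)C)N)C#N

[NX3;H1]([#6])[#6] describes a trivalent nitrogen with one H, bonded to two carbons (a secondary amine).
(A) has a dimethylamino group (-N(CH3)2) but the nitrogen has H0, not H1.
(B) has a dimethylamino group (-N(CH3)2) but the nitrogen has H0, not H1.
(C) contains an N-methylamino group (-NHCH3), which satisfies every atom and bond constraint.
(D) has a primary amino group (-NH2) but the nitrogen has H2 and only one carbon neighbour.
So the answer is (C).

C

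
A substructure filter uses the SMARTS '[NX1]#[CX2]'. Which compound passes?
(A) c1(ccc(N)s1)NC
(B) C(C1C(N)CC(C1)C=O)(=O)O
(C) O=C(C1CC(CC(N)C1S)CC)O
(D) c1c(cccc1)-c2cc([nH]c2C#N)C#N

D

[NX1]#[CX2] describes a nitrogen triple-bonded to a two-connected carbon (a nitrile).
(A) has a primary amino group (-NH2) but the nitrogen is NX3 (three connections), not NX1 triple-bonded.
(B) has a primary amino group (-NH2) but the nitrogen is NX3 (three connections), not NX1 triple-bonded.
(C) has a primary amino group (-NH2) but the nitrogen is NX3 (three connections), not NX1 triple-bonded.
(D) contains a nitrile (-C#N), which satisfies every atom and bond constraint.
So the answer is (D).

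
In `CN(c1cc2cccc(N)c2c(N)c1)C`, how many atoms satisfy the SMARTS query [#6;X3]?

Check the 15 heavy atoms by environment: 10× c (aromatic, X3) → match; 3× N (X3) → no; 2× C (X4) → no.
That gives 10 matching atoms.

10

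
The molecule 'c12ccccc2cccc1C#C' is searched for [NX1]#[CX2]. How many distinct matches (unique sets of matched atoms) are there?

[NX1]#[CX2] is the SMARTS for a nitrile: a nitrogen triple-bonded to a two-connected carbon.
No fragment in the molecule satisfies every constraint, giving 0 matches.

0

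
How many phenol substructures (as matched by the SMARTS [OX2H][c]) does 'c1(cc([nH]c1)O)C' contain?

1

[OX2H][c] is the SMARTS for a phenol: a hydroxyl oxygen attached to an aromatic carbon.
Exactly one fragment in the molecule meets all constraints, giving 1 match.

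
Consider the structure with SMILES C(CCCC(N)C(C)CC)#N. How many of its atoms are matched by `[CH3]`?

2

The query [CH3] means: aliphatic carbon with exactly three hydrogens.
Check the 11 heavy atoms by environment: 2× C (H3) → match; 2× C (H1) → no; 4× C (H2) → no; 1× C (H0) → no; 1× N (H0) → no; 1× N (H2) → no.
That gives 2 matching atoms.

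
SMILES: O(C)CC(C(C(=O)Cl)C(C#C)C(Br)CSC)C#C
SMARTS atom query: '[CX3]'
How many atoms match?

Check the 18 heavy atoms by environment: 8× C (X4) → no; 1× C (X3) → match; 1× O (X1) → no; 1× Cl (X1) → no; 4× C (X2) → no; 1× Br (X1) → no; 1× O (X2) → no; 1× S (X2) → no.
That gives 1 matching atom.

1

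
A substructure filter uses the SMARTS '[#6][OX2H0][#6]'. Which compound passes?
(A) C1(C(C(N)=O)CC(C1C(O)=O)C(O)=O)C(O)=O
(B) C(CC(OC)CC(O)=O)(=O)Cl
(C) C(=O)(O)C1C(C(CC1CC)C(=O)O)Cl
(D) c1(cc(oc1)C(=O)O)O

[#6][OX2H0][#6] describes an aliphatic oxygen bridging two carbons with no H on the oxygen (an ether).
(A) has a carboxylic acid group (-C(=O)OH) but the -OH oxygen has H1; the =O is OX1, not OX2.
(B) contains a methoxy ether (-OCH3), which satisfies every atom and bond constraint.
(C) has a carboxylic acid group (-C(=O)OH) but the -OH oxygen has H1; the =O is OX1, not OX2.
(D) has a carboxylic acid group (-C(=O)OH) but the -OH oxygen has H1; the =O is OX1, not OX2.
So the answer is (B).

B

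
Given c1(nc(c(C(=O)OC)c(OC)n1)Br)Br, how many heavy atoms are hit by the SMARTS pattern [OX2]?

2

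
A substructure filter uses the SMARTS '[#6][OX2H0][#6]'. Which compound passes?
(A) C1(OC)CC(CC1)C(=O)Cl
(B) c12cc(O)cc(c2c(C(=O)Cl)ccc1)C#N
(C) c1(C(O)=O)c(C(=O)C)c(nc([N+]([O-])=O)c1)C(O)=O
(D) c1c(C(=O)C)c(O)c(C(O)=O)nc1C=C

A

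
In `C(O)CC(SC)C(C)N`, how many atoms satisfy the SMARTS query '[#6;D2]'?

2

The query [#6;D2] means: any carbon bonded to exactly two heavy atoms.
Check the 9 heavy atoms by environment: 2× C (D1) → no; 2× C (D3) → no; 2× C (D2) → match; 1× N (D1) → no; 1× S (D2) → no; 1× O (D1) → no.
That gives 2 matching atoms.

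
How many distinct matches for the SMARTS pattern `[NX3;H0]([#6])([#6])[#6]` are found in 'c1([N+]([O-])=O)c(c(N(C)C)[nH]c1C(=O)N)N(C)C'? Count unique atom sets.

2

[NX3;H0]([#6])([#6])[#6] is the SMARTS for a tertiary amine: a trivalent nitrogen with no H, bonded to three carbons.
The molecule carries 2 separate instances of a dimethylamino group (-N(CH3)2) meeting every constraint; each maps to a distinct set of atoms, giving 2 matches.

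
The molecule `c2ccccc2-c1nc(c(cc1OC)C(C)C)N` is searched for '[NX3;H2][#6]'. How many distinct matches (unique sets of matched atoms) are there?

1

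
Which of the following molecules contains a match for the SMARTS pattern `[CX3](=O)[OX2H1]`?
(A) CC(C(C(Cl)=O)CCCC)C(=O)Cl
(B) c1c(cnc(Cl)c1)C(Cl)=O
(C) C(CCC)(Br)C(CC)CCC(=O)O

[CX3](=O)[OX2H1] describes an sp2 carbon double-bonded to O and single-bonded to an -OH oxygen (a carboxylic acid).
(A) has an acyl chloride (-C(=O)Cl) but the carbonyl is bonded to Cl, not to an -OH oxygen.
(B) has an acyl chloride (-C(=O)Cl) but the carbonyl is bonded to Cl, not to an -OH oxygen.
(C) contains a carboxylic acid group (-C(=O)OH), which satisfies every atom and bond constraint.
So the answer is (C).

C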